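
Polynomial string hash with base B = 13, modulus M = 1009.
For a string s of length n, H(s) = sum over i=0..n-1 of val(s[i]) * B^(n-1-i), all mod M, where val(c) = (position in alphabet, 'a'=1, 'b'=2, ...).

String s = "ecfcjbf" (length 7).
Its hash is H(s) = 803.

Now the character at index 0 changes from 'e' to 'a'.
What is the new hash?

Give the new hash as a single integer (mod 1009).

val('e') = 5, val('a') = 1
Position k = 0, exponent = n-1-k = 6
B^6 mod M = 13^6 mod 1009 = 762
Delta = (1 - 5) * 762 mod 1009 = 988
New hash = (803 + 988) mod 1009 = 782

Answer: 782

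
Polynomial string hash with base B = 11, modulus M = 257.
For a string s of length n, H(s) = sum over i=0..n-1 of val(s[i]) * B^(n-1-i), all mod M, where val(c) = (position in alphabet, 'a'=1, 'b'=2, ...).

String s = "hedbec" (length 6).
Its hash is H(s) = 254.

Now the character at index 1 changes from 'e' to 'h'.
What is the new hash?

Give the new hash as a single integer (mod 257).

val('e') = 5, val('h') = 8
Position k = 1, exponent = n-1-k = 4
B^4 mod M = 11^4 mod 257 = 249
Delta = (8 - 5) * 249 mod 257 = 233
New hash = (254 + 233) mod 257 = 230

Answer: 230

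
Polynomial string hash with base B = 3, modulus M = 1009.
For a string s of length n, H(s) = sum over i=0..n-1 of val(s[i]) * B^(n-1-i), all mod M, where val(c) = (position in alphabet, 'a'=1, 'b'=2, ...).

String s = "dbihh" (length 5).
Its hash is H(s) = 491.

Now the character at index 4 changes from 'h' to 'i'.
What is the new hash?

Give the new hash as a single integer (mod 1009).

Answer: 492

Derivation:
val('h') = 8, val('i') = 9
Position k = 4, exponent = n-1-k = 0
B^0 mod M = 3^0 mod 1009 = 1
Delta = (9 - 8) * 1 mod 1009 = 1
New hash = (491 + 1) mod 1009 = 492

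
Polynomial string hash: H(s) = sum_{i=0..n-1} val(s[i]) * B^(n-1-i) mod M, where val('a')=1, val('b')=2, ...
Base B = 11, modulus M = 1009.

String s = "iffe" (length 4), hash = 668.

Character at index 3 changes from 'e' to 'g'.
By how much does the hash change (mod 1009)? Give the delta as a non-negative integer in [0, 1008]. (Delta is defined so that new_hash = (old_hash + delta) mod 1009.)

Answer: 2

Derivation:
Delta formula: (val(new) - val(old)) * B^(n-1-k) mod M
  val('g') - val('e') = 7 - 5 = 2
  B^(n-1-k) = 11^0 mod 1009 = 1
  Delta = 2 * 1 mod 1009 = 2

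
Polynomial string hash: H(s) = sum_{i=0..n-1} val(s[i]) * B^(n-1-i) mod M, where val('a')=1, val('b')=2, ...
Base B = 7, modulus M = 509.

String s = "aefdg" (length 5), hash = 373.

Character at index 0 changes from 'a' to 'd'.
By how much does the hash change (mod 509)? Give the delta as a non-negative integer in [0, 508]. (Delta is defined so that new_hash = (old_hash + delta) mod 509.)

Delta formula: (val(new) - val(old)) * B^(n-1-k) mod M
  val('d') - val('a') = 4 - 1 = 3
  B^(n-1-k) = 7^4 mod 509 = 365
  Delta = 3 * 365 mod 509 = 77

Answer: 77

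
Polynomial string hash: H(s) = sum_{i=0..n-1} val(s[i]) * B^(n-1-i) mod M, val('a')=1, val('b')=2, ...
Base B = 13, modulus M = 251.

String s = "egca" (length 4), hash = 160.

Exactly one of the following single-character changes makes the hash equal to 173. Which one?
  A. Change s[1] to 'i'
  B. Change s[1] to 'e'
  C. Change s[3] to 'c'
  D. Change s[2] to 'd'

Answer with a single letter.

Option A: s[1]='g'->'i', delta=(9-7)*13^2 mod 251 = 87, hash=160+87 mod 251 = 247
Option B: s[1]='g'->'e', delta=(5-7)*13^2 mod 251 = 164, hash=160+164 mod 251 = 73
Option C: s[3]='a'->'c', delta=(3-1)*13^0 mod 251 = 2, hash=160+2 mod 251 = 162
Option D: s[2]='c'->'d', delta=(4-3)*13^1 mod 251 = 13, hash=160+13 mod 251 = 173 <-- target

Answer: D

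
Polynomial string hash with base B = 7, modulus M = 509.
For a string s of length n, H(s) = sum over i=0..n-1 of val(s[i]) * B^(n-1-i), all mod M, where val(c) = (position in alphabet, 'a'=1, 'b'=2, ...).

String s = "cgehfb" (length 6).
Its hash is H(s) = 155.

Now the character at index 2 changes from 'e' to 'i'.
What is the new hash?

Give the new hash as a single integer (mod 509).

val('e') = 5, val('i') = 9
Position k = 2, exponent = n-1-k = 3
B^3 mod M = 7^3 mod 509 = 343
Delta = (9 - 5) * 343 mod 509 = 354
New hash = (155 + 354) mod 509 = 0

Answer: 0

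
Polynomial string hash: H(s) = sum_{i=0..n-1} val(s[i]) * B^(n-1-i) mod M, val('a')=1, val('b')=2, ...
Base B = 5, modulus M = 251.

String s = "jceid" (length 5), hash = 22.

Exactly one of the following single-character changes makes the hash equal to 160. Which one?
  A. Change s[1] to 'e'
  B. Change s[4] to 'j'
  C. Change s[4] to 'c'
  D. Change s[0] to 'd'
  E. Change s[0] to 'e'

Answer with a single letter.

Option A: s[1]='c'->'e', delta=(5-3)*5^3 mod 251 = 250, hash=22+250 mod 251 = 21
Option B: s[4]='d'->'j', delta=(10-4)*5^0 mod 251 = 6, hash=22+6 mod 251 = 28
Option C: s[4]='d'->'c', delta=(3-4)*5^0 mod 251 = 250, hash=22+250 mod 251 = 21
Option D: s[0]='j'->'d', delta=(4-10)*5^4 mod 251 = 15, hash=22+15 mod 251 = 37
Option E: s[0]='j'->'e', delta=(5-10)*5^4 mod 251 = 138, hash=22+138 mod 251 = 160 <-- target

Answer: E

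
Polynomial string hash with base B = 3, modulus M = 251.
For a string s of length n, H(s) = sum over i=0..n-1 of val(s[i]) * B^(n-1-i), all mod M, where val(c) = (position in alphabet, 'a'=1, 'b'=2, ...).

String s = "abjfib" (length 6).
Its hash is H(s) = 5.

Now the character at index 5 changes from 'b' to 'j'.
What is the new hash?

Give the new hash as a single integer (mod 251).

val('b') = 2, val('j') = 10
Position k = 5, exponent = n-1-k = 0
B^0 mod M = 3^0 mod 251 = 1
Delta = (10 - 2) * 1 mod 251 = 8
New hash = (5 + 8) mod 251 = 13

Answer: 13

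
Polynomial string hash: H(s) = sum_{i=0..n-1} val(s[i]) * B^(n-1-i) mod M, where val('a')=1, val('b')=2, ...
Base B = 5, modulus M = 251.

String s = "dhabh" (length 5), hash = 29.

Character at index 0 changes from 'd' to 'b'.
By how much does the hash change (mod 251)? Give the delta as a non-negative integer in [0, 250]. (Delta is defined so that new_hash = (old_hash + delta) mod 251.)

Answer: 5

Derivation:
Delta formula: (val(new) - val(old)) * B^(n-1-k) mod M
  val('b') - val('d') = 2 - 4 = -2
  B^(n-1-k) = 5^4 mod 251 = 123
  Delta = -2 * 123 mod 251 = 5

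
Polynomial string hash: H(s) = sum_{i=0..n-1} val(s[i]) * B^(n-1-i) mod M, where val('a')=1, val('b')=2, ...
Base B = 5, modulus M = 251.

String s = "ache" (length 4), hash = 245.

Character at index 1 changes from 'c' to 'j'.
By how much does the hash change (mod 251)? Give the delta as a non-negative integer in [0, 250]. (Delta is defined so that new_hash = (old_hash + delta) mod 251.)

Answer: 175

Derivation:
Delta formula: (val(new) - val(old)) * B^(n-1-k) mod M
  val('j') - val('c') = 10 - 3 = 7
  B^(n-1-k) = 5^2 mod 251 = 25
  Delta = 7 * 25 mod 251 = 175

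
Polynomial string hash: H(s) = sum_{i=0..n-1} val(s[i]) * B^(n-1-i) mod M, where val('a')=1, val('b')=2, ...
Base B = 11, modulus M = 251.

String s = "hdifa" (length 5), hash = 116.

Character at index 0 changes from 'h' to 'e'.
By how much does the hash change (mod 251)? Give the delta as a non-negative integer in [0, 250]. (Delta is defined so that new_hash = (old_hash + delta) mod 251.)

Answer: 2

Derivation:
Delta formula: (val(new) - val(old)) * B^(n-1-k) mod M
  val('e') - val('h') = 5 - 8 = -3
  B^(n-1-k) = 11^4 mod 251 = 83
  Delta = -3 * 83 mod 251 = 2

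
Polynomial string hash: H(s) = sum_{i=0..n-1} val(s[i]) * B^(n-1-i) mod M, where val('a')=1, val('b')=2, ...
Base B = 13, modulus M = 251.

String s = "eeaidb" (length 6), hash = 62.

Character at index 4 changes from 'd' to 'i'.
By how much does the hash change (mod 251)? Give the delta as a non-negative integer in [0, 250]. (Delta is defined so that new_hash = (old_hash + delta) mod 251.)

Delta formula: (val(new) - val(old)) * B^(n-1-k) mod M
  val('i') - val('d') = 9 - 4 = 5
  B^(n-1-k) = 13^1 mod 251 = 13
  Delta = 5 * 13 mod 251 = 65

Answer: 65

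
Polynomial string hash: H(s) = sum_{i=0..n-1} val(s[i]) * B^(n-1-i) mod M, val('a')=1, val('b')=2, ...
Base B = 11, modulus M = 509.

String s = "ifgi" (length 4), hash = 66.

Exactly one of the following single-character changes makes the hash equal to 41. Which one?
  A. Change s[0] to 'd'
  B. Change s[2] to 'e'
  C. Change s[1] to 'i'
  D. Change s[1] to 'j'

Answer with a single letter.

Answer: D

Derivation:
Option A: s[0]='i'->'d', delta=(4-9)*11^3 mod 509 = 471, hash=66+471 mod 509 = 28
Option B: s[2]='g'->'e', delta=(5-7)*11^1 mod 509 = 487, hash=66+487 mod 509 = 44
Option C: s[1]='f'->'i', delta=(9-6)*11^2 mod 509 = 363, hash=66+363 mod 509 = 429
Option D: s[1]='f'->'j', delta=(10-6)*11^2 mod 509 = 484, hash=66+484 mod 509 = 41 <-- target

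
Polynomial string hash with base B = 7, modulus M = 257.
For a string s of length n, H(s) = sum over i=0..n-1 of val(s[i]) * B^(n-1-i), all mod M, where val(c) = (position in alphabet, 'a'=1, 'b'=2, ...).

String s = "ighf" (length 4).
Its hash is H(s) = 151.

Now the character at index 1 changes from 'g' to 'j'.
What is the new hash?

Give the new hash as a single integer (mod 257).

val('g') = 7, val('j') = 10
Position k = 1, exponent = n-1-k = 2
B^2 mod M = 7^2 mod 257 = 49
Delta = (10 - 7) * 49 mod 257 = 147
New hash = (151 + 147) mod 257 = 41

Answer: 41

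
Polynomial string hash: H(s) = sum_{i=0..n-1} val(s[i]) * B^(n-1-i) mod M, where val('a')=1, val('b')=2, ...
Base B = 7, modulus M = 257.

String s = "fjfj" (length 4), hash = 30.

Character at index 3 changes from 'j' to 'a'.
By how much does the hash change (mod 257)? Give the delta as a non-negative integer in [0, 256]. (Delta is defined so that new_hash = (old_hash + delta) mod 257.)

Delta formula: (val(new) - val(old)) * B^(n-1-k) mod M
  val('a') - val('j') = 1 - 10 = -9
  B^(n-1-k) = 7^0 mod 257 = 1
  Delta = -9 * 1 mod 257 = 248

Answer: 248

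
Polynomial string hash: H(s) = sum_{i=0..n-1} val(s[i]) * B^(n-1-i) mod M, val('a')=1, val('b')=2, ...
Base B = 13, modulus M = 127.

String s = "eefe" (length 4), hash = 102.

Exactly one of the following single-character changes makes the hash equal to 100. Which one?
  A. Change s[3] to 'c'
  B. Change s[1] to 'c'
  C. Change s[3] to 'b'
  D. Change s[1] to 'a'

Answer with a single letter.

Option A: s[3]='e'->'c', delta=(3-5)*13^0 mod 127 = 125, hash=102+125 mod 127 = 100 <-- target
Option B: s[1]='e'->'c', delta=(3-5)*13^2 mod 127 = 43, hash=102+43 mod 127 = 18
Option C: s[3]='e'->'b', delta=(2-5)*13^0 mod 127 = 124, hash=102+124 mod 127 = 99
Option D: s[1]='e'->'a', delta=(1-5)*13^2 mod 127 = 86, hash=102+86 mod 127 = 61

Answer: A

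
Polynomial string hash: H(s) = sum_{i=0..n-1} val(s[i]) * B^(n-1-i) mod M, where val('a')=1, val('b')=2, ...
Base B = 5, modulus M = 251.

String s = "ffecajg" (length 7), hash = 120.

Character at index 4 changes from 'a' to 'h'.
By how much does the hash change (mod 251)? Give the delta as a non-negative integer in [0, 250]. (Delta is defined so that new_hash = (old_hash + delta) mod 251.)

Answer: 175

Derivation:
Delta formula: (val(new) - val(old)) * B^(n-1-k) mod M
  val('h') - val('a') = 8 - 1 = 7
  B^(n-1-k) = 5^2 mod 251 = 25
  Delta = 7 * 25 mod 251 = 175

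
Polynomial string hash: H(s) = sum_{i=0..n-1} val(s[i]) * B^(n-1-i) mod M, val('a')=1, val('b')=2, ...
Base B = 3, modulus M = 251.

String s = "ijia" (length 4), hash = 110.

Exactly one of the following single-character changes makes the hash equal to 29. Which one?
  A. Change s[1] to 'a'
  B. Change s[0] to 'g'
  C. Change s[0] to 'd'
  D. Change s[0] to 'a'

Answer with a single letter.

Answer: A

Derivation:
Option A: s[1]='j'->'a', delta=(1-10)*3^2 mod 251 = 170, hash=110+170 mod 251 = 29 <-- target
Option B: s[0]='i'->'g', delta=(7-9)*3^3 mod 251 = 197, hash=110+197 mod 251 = 56
Option C: s[0]='i'->'d', delta=(4-9)*3^3 mod 251 = 116, hash=110+116 mod 251 = 226
Option D: s[0]='i'->'a', delta=(1-9)*3^3 mod 251 = 35, hash=110+35 mod 251 = 145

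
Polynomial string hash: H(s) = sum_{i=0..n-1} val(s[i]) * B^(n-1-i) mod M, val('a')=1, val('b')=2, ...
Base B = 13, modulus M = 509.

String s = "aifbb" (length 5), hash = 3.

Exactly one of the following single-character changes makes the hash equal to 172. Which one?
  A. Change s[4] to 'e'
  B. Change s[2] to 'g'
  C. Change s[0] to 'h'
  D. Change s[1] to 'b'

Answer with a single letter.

Answer: B

Derivation:
Option A: s[4]='b'->'e', delta=(5-2)*13^0 mod 509 = 3, hash=3+3 mod 509 = 6
Option B: s[2]='f'->'g', delta=(7-6)*13^2 mod 509 = 169, hash=3+169 mod 509 = 172 <-- target
Option C: s[0]='a'->'h', delta=(8-1)*13^4 mod 509 = 399, hash=3+399 mod 509 = 402
Option D: s[1]='i'->'b', delta=(2-9)*13^3 mod 509 = 400, hash=3+400 mod 509 = 403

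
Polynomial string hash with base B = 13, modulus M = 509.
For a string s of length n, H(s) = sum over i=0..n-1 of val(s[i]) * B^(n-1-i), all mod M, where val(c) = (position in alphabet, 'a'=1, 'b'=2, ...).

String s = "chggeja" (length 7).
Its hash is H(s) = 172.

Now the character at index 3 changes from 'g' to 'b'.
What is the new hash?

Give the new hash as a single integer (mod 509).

Answer: 385

Derivation:
val('g') = 7, val('b') = 2
Position k = 3, exponent = n-1-k = 3
B^3 mod M = 13^3 mod 509 = 161
Delta = (2 - 7) * 161 mod 509 = 213
New hash = (172 + 213) mod 509 = 385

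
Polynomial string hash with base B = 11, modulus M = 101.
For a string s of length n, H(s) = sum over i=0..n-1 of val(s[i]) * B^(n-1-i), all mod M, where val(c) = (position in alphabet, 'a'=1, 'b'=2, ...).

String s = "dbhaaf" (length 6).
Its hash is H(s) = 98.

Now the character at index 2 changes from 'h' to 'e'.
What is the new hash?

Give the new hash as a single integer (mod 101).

val('h') = 8, val('e') = 5
Position k = 2, exponent = n-1-k = 3
B^3 mod M = 11^3 mod 101 = 18
Delta = (5 - 8) * 18 mod 101 = 47
New hash = (98 + 47) mod 101 = 44

Answer: 44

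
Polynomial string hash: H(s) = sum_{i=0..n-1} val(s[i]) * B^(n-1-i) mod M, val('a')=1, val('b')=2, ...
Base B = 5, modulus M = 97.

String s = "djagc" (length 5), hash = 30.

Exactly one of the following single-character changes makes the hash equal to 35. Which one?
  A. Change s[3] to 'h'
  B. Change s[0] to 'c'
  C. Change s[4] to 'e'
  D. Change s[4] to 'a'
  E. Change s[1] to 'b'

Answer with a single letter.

Answer: A

Derivation:
Option A: s[3]='g'->'h', delta=(8-7)*5^1 mod 97 = 5, hash=30+5 mod 97 = 35 <-- target
Option B: s[0]='d'->'c', delta=(3-4)*5^4 mod 97 = 54, hash=30+54 mod 97 = 84
Option C: s[4]='c'->'e', delta=(5-3)*5^0 mod 97 = 2, hash=30+2 mod 97 = 32
Option D: s[4]='c'->'a', delta=(1-3)*5^0 mod 97 = 95, hash=30+95 mod 97 = 28
Option E: s[1]='j'->'b', delta=(2-10)*5^3 mod 97 = 67, hash=30+67 mod 97 = 0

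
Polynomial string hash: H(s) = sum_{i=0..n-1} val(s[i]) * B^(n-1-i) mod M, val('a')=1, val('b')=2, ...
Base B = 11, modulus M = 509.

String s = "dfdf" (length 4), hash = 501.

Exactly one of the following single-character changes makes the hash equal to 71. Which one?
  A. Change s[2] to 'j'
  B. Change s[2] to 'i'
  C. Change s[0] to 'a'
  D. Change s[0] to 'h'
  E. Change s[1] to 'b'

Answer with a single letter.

Option A: s[2]='d'->'j', delta=(10-4)*11^1 mod 509 = 66, hash=501+66 mod 509 = 58
Option B: s[2]='d'->'i', delta=(9-4)*11^1 mod 509 = 55, hash=501+55 mod 509 = 47
Option C: s[0]='d'->'a', delta=(1-4)*11^3 mod 509 = 79, hash=501+79 mod 509 = 71 <-- target
Option D: s[0]='d'->'h', delta=(8-4)*11^3 mod 509 = 234, hash=501+234 mod 509 = 226
Option E: s[1]='f'->'b', delta=(2-6)*11^2 mod 509 = 25, hash=501+25 mod 509 = 17

Answer: C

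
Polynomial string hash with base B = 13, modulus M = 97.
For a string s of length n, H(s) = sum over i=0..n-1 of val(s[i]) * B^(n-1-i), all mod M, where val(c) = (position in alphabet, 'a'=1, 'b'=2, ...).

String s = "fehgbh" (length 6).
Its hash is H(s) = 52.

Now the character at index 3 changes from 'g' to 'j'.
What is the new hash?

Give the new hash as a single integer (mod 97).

Answer: 74

Derivation:
val('g') = 7, val('j') = 10
Position k = 3, exponent = n-1-k = 2
B^2 mod M = 13^2 mod 97 = 72
Delta = (10 - 7) * 72 mod 97 = 22
New hash = (52 + 22) mod 97 = 74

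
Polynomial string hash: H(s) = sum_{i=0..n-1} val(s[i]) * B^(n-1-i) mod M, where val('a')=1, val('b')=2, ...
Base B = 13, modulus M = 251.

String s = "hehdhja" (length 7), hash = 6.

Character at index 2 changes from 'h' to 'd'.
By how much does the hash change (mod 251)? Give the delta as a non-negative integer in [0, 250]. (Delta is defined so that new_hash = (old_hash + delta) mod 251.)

Answer: 212

Derivation:
Delta formula: (val(new) - val(old)) * B^(n-1-k) mod M
  val('d') - val('h') = 4 - 8 = -4
  B^(n-1-k) = 13^4 mod 251 = 198
  Delta = -4 * 198 mod 251 = 212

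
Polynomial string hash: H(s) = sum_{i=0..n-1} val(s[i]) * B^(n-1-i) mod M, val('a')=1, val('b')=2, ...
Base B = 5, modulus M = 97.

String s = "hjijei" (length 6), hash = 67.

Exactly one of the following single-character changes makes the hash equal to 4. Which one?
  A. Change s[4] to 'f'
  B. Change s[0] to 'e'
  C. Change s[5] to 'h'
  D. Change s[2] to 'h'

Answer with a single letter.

Option A: s[4]='e'->'f', delta=(6-5)*5^1 mod 97 = 5, hash=67+5 mod 97 = 72
Option B: s[0]='h'->'e', delta=(5-8)*5^5 mod 97 = 34, hash=67+34 mod 97 = 4 <-- target
Option C: s[5]='i'->'h', delta=(8-9)*5^0 mod 97 = 96, hash=67+96 mod 97 = 66
Option D: s[2]='i'->'h', delta=(8-9)*5^3 mod 97 = 69, hash=67+69 mod 97 = 39

Answer: B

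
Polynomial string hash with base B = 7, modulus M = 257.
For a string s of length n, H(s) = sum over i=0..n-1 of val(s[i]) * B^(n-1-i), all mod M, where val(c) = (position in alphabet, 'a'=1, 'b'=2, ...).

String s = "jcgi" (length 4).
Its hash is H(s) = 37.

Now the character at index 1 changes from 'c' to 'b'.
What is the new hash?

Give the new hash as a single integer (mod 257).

Answer: 245

Derivation:
val('c') = 3, val('b') = 2
Position k = 1, exponent = n-1-k = 2
B^2 mod M = 7^2 mod 257 = 49
Delta = (2 - 3) * 49 mod 257 = 208
New hash = (37 + 208) mod 257 = 245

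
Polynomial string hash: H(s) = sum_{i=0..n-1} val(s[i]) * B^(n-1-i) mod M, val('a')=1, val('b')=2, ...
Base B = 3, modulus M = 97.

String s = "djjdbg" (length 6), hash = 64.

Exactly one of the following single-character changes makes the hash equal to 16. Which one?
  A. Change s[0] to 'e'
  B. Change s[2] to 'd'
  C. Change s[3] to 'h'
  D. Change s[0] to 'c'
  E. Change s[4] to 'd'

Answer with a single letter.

Answer: A

Derivation:
Option A: s[0]='d'->'e', delta=(5-4)*3^5 mod 97 = 49, hash=64+49 mod 97 = 16 <-- target
Option B: s[2]='j'->'d', delta=(4-10)*3^3 mod 97 = 32, hash=64+32 mod 97 = 96
Option C: s[3]='d'->'h', delta=(8-4)*3^2 mod 97 = 36, hash=64+36 mod 97 = 3
Option D: s[0]='d'->'c', delta=(3-4)*3^5 mod 97 = 48, hash=64+48 mod 97 = 15
Option E: s[4]='b'->'d', delta=(4-2)*3^1 mod 97 = 6, hash=64+6 mod 97 = 70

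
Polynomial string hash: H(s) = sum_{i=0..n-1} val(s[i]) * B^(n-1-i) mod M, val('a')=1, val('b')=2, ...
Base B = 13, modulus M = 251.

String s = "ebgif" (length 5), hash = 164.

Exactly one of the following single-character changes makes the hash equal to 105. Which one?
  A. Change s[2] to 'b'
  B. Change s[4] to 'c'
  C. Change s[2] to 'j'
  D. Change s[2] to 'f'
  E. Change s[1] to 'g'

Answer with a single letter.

Option A: s[2]='g'->'b', delta=(2-7)*13^2 mod 251 = 159, hash=164+159 mod 251 = 72
Option B: s[4]='f'->'c', delta=(3-6)*13^0 mod 251 = 248, hash=164+248 mod 251 = 161
Option C: s[2]='g'->'j', delta=(10-7)*13^2 mod 251 = 5, hash=164+5 mod 251 = 169
Option D: s[2]='g'->'f', delta=(6-7)*13^2 mod 251 = 82, hash=164+82 mod 251 = 246
Option E: s[1]='b'->'g', delta=(7-2)*13^3 mod 251 = 192, hash=164+192 mod 251 = 105 <-- target

Answer: E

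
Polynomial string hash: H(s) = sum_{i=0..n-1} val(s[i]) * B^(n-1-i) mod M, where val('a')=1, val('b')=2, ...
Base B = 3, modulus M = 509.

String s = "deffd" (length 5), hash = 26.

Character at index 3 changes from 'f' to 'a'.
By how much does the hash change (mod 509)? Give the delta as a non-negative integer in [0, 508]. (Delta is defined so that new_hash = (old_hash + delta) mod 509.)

Delta formula: (val(new) - val(old)) * B^(n-1-k) mod M
  val('a') - val('f') = 1 - 6 = -5
  B^(n-1-k) = 3^1 mod 509 = 3
  Delta = -5 * 3 mod 509 = 494

Answer: 494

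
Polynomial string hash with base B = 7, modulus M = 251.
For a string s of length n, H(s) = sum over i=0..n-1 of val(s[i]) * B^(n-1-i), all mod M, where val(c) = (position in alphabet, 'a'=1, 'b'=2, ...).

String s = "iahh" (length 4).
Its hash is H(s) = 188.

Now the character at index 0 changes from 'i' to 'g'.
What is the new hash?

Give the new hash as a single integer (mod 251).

Answer: 4

Derivation:
val('i') = 9, val('g') = 7
Position k = 0, exponent = n-1-k = 3
B^3 mod M = 7^3 mod 251 = 92
Delta = (7 - 9) * 92 mod 251 = 67
New hash = (188 + 67) mod 251 = 4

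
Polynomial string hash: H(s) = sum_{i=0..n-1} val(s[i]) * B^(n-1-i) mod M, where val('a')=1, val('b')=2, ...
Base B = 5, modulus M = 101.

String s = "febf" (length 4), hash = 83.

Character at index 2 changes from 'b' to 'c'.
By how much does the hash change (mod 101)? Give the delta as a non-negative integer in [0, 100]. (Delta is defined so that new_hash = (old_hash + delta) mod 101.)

Answer: 5

Derivation:
Delta formula: (val(new) - val(old)) * B^(n-1-k) mod M
  val('c') - val('b') = 3 - 2 = 1
  B^(n-1-k) = 5^1 mod 101 = 5
  Delta = 1 * 5 mod 101 = 5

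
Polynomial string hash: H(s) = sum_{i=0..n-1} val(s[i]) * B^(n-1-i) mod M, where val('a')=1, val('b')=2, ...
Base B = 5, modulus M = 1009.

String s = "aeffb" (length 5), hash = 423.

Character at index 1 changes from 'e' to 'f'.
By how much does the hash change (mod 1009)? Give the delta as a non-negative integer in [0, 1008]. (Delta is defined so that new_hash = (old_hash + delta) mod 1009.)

Delta formula: (val(new) - val(old)) * B^(n-1-k) mod M
  val('f') - val('e') = 6 - 5 = 1
  B^(n-1-k) = 5^3 mod 1009 = 125
  Delta = 1 * 125 mod 1009 = 125

Answer: 125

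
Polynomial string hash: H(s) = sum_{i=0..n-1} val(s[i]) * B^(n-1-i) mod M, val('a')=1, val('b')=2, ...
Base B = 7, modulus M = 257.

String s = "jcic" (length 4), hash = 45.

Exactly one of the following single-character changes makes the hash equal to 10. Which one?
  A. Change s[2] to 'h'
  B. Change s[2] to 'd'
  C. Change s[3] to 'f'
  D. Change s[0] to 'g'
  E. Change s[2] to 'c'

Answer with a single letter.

Answer: B

Derivation:
Option A: s[2]='i'->'h', delta=(8-9)*7^1 mod 257 = 250, hash=45+250 mod 257 = 38
Option B: s[2]='i'->'d', delta=(4-9)*7^1 mod 257 = 222, hash=45+222 mod 257 = 10 <-- target
Option C: s[3]='c'->'f', delta=(6-3)*7^0 mod 257 = 3, hash=45+3 mod 257 = 48
Option D: s[0]='j'->'g', delta=(7-10)*7^3 mod 257 = 256, hash=45+256 mod 257 = 44
Option E: s[2]='i'->'c', delta=(3-9)*7^1 mod 257 = 215, hash=45+215 mod 257 = 3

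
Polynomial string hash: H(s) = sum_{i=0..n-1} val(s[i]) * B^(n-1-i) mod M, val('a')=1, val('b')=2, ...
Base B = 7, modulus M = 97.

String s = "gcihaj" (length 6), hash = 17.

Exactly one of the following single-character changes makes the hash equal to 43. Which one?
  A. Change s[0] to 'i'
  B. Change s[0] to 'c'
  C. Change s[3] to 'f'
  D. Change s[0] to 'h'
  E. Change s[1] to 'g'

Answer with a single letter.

Option A: s[0]='g'->'i', delta=(9-7)*7^5 mod 97 = 52, hash=17+52 mod 97 = 69
Option B: s[0]='g'->'c', delta=(3-7)*7^5 mod 97 = 90, hash=17+90 mod 97 = 10
Option C: s[3]='h'->'f', delta=(6-8)*7^2 mod 97 = 96, hash=17+96 mod 97 = 16
Option D: s[0]='g'->'h', delta=(8-7)*7^5 mod 97 = 26, hash=17+26 mod 97 = 43 <-- target
Option E: s[1]='c'->'g', delta=(7-3)*7^4 mod 97 = 1, hash=17+1 mod 97 = 18

Answer: D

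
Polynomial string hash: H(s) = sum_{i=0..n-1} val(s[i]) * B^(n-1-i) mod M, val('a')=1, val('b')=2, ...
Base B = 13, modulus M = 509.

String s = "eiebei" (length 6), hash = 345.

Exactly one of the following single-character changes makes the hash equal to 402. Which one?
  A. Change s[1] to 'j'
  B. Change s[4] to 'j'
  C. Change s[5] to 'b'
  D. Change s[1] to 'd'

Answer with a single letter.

Answer: A

Derivation:
Option A: s[1]='i'->'j', delta=(10-9)*13^4 mod 509 = 57, hash=345+57 mod 509 = 402 <-- target
Option B: s[4]='e'->'j', delta=(10-5)*13^1 mod 509 = 65, hash=345+65 mod 509 = 410
Option C: s[5]='i'->'b', delta=(2-9)*13^0 mod 509 = 502, hash=345+502 mod 509 = 338
Option D: s[1]='i'->'d', delta=(4-9)*13^4 mod 509 = 224, hash=345+224 mod 509 = 60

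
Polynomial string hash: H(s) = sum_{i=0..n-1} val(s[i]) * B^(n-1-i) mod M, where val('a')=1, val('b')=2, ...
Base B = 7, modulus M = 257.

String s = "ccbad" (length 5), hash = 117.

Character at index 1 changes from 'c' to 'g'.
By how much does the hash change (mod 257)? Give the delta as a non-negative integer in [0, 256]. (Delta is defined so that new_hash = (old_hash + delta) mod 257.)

Delta formula: (val(new) - val(old)) * B^(n-1-k) mod M
  val('g') - val('c') = 7 - 3 = 4
  B^(n-1-k) = 7^3 mod 257 = 86
  Delta = 4 * 86 mod 257 = 87

Answer: 87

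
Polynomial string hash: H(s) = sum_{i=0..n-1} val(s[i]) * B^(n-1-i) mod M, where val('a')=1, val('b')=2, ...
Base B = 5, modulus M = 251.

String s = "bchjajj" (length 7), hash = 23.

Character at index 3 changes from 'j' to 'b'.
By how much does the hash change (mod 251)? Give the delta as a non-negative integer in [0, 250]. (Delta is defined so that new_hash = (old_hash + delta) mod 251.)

Answer: 4

Derivation:
Delta formula: (val(new) - val(old)) * B^(n-1-k) mod M
  val('b') - val('j') = 2 - 10 = -8
  B^(n-1-k) = 5^3 mod 251 = 125
  Delta = -8 * 125 mod 251 = 4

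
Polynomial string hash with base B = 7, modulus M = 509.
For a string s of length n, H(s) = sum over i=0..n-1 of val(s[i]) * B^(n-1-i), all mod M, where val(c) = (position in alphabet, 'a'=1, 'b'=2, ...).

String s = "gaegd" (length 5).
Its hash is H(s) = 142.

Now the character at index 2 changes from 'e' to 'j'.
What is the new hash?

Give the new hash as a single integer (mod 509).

Answer: 387

Derivation:
val('e') = 5, val('j') = 10
Position k = 2, exponent = n-1-k = 2
B^2 mod M = 7^2 mod 509 = 49
Delta = (10 - 5) * 49 mod 509 = 245
New hash = (142 + 245) mod 509 = 387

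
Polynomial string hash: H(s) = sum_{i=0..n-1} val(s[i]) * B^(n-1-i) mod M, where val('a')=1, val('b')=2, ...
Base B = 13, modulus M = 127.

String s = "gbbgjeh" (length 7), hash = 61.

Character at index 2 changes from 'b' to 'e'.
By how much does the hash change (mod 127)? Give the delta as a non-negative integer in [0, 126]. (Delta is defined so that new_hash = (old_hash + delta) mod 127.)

Answer: 85

Derivation:
Delta formula: (val(new) - val(old)) * B^(n-1-k) mod M
  val('e') - val('b') = 5 - 2 = 3
  B^(n-1-k) = 13^4 mod 127 = 113
  Delta = 3 * 113 mod 127 = 85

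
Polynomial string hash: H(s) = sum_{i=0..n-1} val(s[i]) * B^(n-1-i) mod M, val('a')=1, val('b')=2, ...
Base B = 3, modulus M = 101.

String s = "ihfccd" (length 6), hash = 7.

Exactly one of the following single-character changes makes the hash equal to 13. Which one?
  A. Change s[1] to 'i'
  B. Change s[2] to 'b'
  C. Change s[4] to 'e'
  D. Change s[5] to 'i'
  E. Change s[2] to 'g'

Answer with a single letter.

Answer: C

Derivation:
Option A: s[1]='h'->'i', delta=(9-8)*3^4 mod 101 = 81, hash=7+81 mod 101 = 88
Option B: s[2]='f'->'b', delta=(2-6)*3^3 mod 101 = 94, hash=7+94 mod 101 = 0
Option C: s[4]='c'->'e', delta=(5-3)*3^1 mod 101 = 6, hash=7+6 mod 101 = 13 <-- target
Option D: s[5]='d'->'i', delta=(9-4)*3^0 mod 101 = 5, hash=7+5 mod 101 = 12
Option E: s[2]='f'->'g', delta=(7-6)*3^3 mod 101 = 27, hash=7+27 mod 101 = 34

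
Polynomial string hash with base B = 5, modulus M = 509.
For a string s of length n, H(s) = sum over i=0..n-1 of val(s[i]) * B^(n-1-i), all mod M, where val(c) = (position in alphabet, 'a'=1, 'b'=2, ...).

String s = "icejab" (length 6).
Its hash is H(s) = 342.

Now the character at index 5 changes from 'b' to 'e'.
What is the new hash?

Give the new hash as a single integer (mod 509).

Answer: 345

Derivation:
val('b') = 2, val('e') = 5
Position k = 5, exponent = n-1-k = 0
B^0 mod M = 5^0 mod 509 = 1
Delta = (5 - 2) * 1 mod 509 = 3
New hash = (342 + 3) mod 509 = 345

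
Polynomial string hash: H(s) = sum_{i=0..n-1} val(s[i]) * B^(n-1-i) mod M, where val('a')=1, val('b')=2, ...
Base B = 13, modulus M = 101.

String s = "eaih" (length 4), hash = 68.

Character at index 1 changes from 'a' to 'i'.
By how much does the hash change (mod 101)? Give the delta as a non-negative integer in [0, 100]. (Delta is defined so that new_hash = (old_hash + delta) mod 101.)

Answer: 39

Derivation:
Delta formula: (val(new) - val(old)) * B^(n-1-k) mod M
  val('i') - val('a') = 9 - 1 = 8
  B^(n-1-k) = 13^2 mod 101 = 68
  Delta = 8 * 68 mod 101 = 39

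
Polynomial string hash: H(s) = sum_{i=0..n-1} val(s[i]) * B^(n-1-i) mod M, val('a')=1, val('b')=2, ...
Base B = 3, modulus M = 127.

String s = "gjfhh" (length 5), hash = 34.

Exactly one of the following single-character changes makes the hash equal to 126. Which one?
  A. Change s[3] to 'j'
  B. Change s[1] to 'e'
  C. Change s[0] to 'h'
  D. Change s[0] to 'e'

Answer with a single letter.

Answer: D

Derivation:
Option A: s[3]='h'->'j', delta=(10-8)*3^1 mod 127 = 6, hash=34+6 mod 127 = 40
Option B: s[1]='j'->'e', delta=(5-10)*3^3 mod 127 = 119, hash=34+119 mod 127 = 26
Option C: s[0]='g'->'h', delta=(8-7)*3^4 mod 127 = 81, hash=34+81 mod 127 = 115
Option D: s[0]='g'->'e', delta=(5-7)*3^4 mod 127 = 92, hash=34+92 mod 127 = 126 <-- target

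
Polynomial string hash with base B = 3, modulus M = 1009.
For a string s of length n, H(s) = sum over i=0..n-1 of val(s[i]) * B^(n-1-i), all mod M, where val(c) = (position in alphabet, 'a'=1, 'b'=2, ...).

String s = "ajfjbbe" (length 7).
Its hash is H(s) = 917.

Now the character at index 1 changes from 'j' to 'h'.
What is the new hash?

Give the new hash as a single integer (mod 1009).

val('j') = 10, val('h') = 8
Position k = 1, exponent = n-1-k = 5
B^5 mod M = 3^5 mod 1009 = 243
Delta = (8 - 10) * 243 mod 1009 = 523
New hash = (917 + 523) mod 1009 = 431

Answer: 431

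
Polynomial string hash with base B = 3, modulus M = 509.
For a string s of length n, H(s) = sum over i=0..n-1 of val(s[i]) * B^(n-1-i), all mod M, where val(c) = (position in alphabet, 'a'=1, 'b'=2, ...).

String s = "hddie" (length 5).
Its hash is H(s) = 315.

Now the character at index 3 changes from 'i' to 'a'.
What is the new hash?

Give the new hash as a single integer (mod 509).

val('i') = 9, val('a') = 1
Position k = 3, exponent = n-1-k = 1
B^1 mod M = 3^1 mod 509 = 3
Delta = (1 - 9) * 3 mod 509 = 485
New hash = (315 + 485) mod 509 = 291

Answer: 291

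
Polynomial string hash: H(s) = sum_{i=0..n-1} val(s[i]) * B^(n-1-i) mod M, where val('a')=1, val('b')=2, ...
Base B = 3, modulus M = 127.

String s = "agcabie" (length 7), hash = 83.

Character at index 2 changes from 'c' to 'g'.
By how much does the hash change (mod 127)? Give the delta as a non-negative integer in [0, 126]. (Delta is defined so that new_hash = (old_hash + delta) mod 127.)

Delta formula: (val(new) - val(old)) * B^(n-1-k) mod M
  val('g') - val('c') = 7 - 3 = 4
  B^(n-1-k) = 3^4 mod 127 = 81
  Delta = 4 * 81 mod 127 = 70

Answer: 70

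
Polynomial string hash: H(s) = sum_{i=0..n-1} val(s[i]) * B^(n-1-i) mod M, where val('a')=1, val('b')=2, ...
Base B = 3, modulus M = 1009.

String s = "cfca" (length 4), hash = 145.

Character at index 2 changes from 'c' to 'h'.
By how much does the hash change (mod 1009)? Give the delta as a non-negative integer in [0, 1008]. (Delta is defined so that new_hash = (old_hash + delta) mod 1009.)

Delta formula: (val(new) - val(old)) * B^(n-1-k) mod M
  val('h') - val('c') = 8 - 3 = 5
  B^(n-1-k) = 3^1 mod 1009 = 3
  Delta = 5 * 3 mod 1009 = 15

Answer: 15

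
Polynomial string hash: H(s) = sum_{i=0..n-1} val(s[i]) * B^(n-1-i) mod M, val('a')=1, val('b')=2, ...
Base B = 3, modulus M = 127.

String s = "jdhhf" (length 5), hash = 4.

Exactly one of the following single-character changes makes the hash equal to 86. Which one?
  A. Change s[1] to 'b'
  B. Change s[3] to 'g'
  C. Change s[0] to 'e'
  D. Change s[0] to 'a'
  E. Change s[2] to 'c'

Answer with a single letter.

Option A: s[1]='d'->'b', delta=(2-4)*3^3 mod 127 = 73, hash=4+73 mod 127 = 77
Option B: s[3]='h'->'g', delta=(7-8)*3^1 mod 127 = 124, hash=4+124 mod 127 = 1
Option C: s[0]='j'->'e', delta=(5-10)*3^4 mod 127 = 103, hash=4+103 mod 127 = 107
Option D: s[0]='j'->'a', delta=(1-10)*3^4 mod 127 = 33, hash=4+33 mod 127 = 37
Option E: s[2]='h'->'c', delta=(3-8)*3^2 mod 127 = 82, hash=4+82 mod 127 = 86 <-- target

Answer: E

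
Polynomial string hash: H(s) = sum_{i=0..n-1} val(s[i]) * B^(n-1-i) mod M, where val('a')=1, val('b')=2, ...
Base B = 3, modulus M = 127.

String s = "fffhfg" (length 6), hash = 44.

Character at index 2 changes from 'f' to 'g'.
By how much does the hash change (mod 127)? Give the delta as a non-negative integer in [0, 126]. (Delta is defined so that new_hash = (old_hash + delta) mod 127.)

Delta formula: (val(new) - val(old)) * B^(n-1-k) mod M
  val('g') - val('f') = 7 - 6 = 1
  B^(n-1-k) = 3^3 mod 127 = 27
  Delta = 1 * 27 mod 127 = 27

Answer: 27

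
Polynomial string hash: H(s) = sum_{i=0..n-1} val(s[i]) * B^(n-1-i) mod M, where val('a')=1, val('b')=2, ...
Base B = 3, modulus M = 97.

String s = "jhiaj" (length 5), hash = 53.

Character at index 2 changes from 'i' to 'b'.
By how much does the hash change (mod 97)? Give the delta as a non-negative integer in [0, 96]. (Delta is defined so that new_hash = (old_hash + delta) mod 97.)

Delta formula: (val(new) - val(old)) * B^(n-1-k) mod M
  val('b') - val('i') = 2 - 9 = -7
  B^(n-1-k) = 3^2 mod 97 = 9
  Delta = -7 * 9 mod 97 = 34

Answer: 34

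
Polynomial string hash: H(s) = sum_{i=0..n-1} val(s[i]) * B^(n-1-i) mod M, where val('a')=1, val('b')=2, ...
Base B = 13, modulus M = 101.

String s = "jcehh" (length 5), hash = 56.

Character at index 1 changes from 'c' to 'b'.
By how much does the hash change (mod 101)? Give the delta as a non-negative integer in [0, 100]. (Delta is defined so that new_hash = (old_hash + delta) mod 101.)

Answer: 25

Derivation:
Delta formula: (val(new) - val(old)) * B^(n-1-k) mod M
  val('b') - val('c') = 2 - 3 = -1
  B^(n-1-k) = 13^3 mod 101 = 76
  Delta = -1 * 76 mod 101 = 25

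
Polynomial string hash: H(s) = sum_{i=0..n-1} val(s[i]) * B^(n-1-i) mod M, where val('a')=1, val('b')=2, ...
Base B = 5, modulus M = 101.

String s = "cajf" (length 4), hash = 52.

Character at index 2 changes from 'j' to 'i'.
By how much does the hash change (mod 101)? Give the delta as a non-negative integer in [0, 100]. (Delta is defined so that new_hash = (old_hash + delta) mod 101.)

Delta formula: (val(new) - val(old)) * B^(n-1-k) mod M
  val('i') - val('j') = 9 - 10 = -1
  B^(n-1-k) = 5^1 mod 101 = 5
  Delta = -1 * 5 mod 101 = 96

Answer: 96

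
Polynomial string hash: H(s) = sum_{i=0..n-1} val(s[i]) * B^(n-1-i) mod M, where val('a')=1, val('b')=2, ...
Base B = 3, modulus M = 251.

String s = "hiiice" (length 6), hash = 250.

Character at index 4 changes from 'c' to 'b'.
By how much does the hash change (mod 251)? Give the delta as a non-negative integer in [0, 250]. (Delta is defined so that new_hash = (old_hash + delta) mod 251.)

Answer: 248

Derivation:
Delta formula: (val(new) - val(old)) * B^(n-1-k) mod M
  val('b') - val('c') = 2 - 3 = -1
  B^(n-1-k) = 3^1 mod 251 = 3
  Delta = -1 * 3 mod 251 = 248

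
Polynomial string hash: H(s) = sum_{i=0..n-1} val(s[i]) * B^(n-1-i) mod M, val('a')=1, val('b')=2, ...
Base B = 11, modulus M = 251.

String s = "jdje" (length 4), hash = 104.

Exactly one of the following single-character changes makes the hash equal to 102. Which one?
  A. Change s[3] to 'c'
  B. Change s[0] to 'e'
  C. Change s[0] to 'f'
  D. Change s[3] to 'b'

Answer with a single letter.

Option A: s[3]='e'->'c', delta=(3-5)*11^0 mod 251 = 249, hash=104+249 mod 251 = 102 <-- target
Option B: s[0]='j'->'e', delta=(5-10)*11^3 mod 251 = 122, hash=104+122 mod 251 = 226
Option C: s[0]='j'->'f', delta=(6-10)*11^3 mod 251 = 198, hash=104+198 mod 251 = 51
Option D: s[3]='e'->'b', delta=(2-5)*11^0 mod 251 = 248, hash=104+248 mod 251 = 101

Answer: A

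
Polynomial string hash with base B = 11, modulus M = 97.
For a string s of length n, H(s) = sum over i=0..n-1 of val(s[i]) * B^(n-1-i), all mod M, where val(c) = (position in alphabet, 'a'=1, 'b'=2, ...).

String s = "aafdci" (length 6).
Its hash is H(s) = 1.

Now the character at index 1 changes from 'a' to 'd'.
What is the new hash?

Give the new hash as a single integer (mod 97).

val('a') = 1, val('d') = 4
Position k = 1, exponent = n-1-k = 4
B^4 mod M = 11^4 mod 97 = 91
Delta = (4 - 1) * 91 mod 97 = 79
New hash = (1 + 79) mod 97 = 80

Answer: 80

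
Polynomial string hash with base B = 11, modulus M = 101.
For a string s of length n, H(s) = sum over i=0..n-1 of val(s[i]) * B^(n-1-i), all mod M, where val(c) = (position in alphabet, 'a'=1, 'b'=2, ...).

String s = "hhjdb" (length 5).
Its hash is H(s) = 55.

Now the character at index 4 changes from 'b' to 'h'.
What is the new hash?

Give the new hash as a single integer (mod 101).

val('b') = 2, val('h') = 8
Position k = 4, exponent = n-1-k = 0
B^0 mod M = 11^0 mod 101 = 1
Delta = (8 - 2) * 1 mod 101 = 6
New hash = (55 + 6) mod 101 = 61

Answer: 61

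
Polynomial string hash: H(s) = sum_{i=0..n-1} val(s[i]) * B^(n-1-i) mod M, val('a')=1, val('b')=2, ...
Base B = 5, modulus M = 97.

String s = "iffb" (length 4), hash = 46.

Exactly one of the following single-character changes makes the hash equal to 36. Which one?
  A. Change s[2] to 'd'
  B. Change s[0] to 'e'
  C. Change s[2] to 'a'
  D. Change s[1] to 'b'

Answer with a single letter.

Option A: s[2]='f'->'d', delta=(4-6)*5^1 mod 97 = 87, hash=46+87 mod 97 = 36 <-- target
Option B: s[0]='i'->'e', delta=(5-9)*5^3 mod 97 = 82, hash=46+82 mod 97 = 31
Option C: s[2]='f'->'a', delta=(1-6)*5^1 mod 97 = 72, hash=46+72 mod 97 = 21
Option D: s[1]='f'->'b', delta=(2-6)*5^2 mod 97 = 94, hash=46+94 mod 97 = 43

Answer: A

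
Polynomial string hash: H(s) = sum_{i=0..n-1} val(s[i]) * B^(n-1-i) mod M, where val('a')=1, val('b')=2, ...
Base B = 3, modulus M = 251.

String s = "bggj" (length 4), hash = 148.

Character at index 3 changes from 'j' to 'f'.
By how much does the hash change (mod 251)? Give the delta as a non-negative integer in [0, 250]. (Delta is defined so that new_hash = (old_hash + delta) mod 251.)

Answer: 247

Derivation:
Delta formula: (val(new) - val(old)) * B^(n-1-k) mod M
  val('f') - val('j') = 6 - 10 = -4
  B^(n-1-k) = 3^0 mod 251 = 1
  Delta = -4 * 1 mod 251 = 247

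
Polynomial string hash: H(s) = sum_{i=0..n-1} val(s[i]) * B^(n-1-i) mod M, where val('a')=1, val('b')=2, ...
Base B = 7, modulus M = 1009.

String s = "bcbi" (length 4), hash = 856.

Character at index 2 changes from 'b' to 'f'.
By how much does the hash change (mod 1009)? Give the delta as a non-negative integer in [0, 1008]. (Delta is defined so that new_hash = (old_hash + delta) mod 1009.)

Delta formula: (val(new) - val(old)) * B^(n-1-k) mod M
  val('f') - val('b') = 6 - 2 = 4
  B^(n-1-k) = 7^1 mod 1009 = 7
  Delta = 4 * 7 mod 1009 = 28

Answer: 28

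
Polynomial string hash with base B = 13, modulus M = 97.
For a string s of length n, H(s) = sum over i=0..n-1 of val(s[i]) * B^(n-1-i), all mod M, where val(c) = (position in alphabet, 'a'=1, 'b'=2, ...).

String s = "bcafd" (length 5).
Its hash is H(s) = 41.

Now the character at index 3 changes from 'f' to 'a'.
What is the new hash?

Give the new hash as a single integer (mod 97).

Answer: 73

Derivation:
val('f') = 6, val('a') = 1
Position k = 3, exponent = n-1-k = 1
B^1 mod M = 13^1 mod 97 = 13
Delta = (1 - 6) * 13 mod 97 = 32
New hash = (41 + 32) mod 97 = 73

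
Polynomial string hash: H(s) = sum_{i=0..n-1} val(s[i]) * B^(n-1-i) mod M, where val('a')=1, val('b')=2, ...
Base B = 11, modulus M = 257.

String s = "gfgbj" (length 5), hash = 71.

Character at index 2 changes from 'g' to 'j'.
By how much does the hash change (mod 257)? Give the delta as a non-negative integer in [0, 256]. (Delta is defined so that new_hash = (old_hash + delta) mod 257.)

Answer: 106

Derivation:
Delta formula: (val(new) - val(old)) * B^(n-1-k) mod M
  val('j') - val('g') = 10 - 7 = 3
  B^(n-1-k) = 11^2 mod 257 = 121
  Delta = 3 * 121 mod 257 = 106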